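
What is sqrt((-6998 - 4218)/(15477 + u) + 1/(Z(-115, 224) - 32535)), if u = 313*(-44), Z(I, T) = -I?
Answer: I*sqrt(8039896031497)/1105522 ≈ 2.5648*I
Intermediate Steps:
u = -13772
sqrt((-6998 - 4218)/(15477 + u) + 1/(Z(-115, 224) - 32535)) = sqrt((-6998 - 4218)/(15477 - 13772) + 1/(-1*(-115) - 32535)) = sqrt(-11216/1705 + 1/(115 - 32535)) = sqrt(-11216*1/1705 + 1/(-32420)) = sqrt(-11216/1705 - 1/32420) = sqrt(-14544977/2211044) = I*sqrt(8039896031497)/1105522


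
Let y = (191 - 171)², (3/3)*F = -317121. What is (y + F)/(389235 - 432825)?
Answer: 316721/43590 ≈ 7.2659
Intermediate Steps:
F = -317121
y = 400 (y = 20² = 400)
(y + F)/(389235 - 432825) = (400 - 317121)/(389235 - 432825) = -316721/(-43590) = -316721*(-1/43590) = 316721/43590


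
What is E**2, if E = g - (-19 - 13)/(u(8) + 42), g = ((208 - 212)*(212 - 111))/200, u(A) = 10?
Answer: 833569/422500 ≈ 1.9729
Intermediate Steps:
g = -101/50 (g = -4*101*(1/200) = -404*1/200 = -101/50 ≈ -2.0200)
E = -913/650 (E = -101/50 - (-19 - 13)/(10 + 42) = -101/50 - (-32)/52 = -101/50 - 1*(-8/13) = -101/50 + 8/13 = -913/650 ≈ -1.4046)
E**2 = (-913/650)**2 = 833569/422500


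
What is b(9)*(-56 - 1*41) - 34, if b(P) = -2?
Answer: 160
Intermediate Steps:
b(9)*(-56 - 1*41) - 34 = -2*(-56 - 1*41) - 34 = -2*(-56 - 41) - 34 = -2*(-97) - 34 = 194 - 34 = 160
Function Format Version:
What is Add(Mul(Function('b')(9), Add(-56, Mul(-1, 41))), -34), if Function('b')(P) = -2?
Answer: 160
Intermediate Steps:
Add(Mul(Function('b')(9), Add(-56, Mul(-1, 41))), -34) = Add(Mul(-2, Add(-56, Mul(-1, 41))), -34) = Add(Mul(-2, Add(-56, -41)), -34) = Add(Mul(-2, -97), -34) = Add(194, -34) = 160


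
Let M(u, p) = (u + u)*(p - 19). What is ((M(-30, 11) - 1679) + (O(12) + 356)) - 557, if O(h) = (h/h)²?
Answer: -1399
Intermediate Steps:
O(h) = 1 (O(h) = 1² = 1)
M(u, p) = 2*u*(-19 + p) (M(u, p) = (2*u)*(-19 + p) = 2*u*(-19 + p))
((M(-30, 11) - 1679) + (O(12) + 356)) - 557 = ((2*(-30)*(-19 + 11) - 1679) + (1 + 356)) - 557 = ((2*(-30)*(-8) - 1679) + 357) - 557 = ((480 - 1679) + 357) - 557 = (-1199 + 357) - 557 = -842 - 557 = -1399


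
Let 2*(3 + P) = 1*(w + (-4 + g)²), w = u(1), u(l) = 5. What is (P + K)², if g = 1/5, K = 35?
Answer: 1087849/625 ≈ 1740.6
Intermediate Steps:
g = ⅕ ≈ 0.20000
w = 5
P = 168/25 (P = -3 + (1*(5 + (-4 + ⅕)²))/2 = -3 + (1*(5 + (-19/5)²))/2 = -3 + (1*(5 + 361/25))/2 = -3 + (1*(486/25))/2 = -3 + (½)*(486/25) = -3 + 243/25 = 168/25 ≈ 6.7200)
(P + K)² = (168/25 + 35)² = (1043/25)² = 1087849/625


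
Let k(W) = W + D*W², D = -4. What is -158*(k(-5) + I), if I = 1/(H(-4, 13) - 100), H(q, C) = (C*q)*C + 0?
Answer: 6436999/388 ≈ 16590.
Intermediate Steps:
H(q, C) = q*C² (H(q, C) = q*C² + 0 = q*C²)
I = -1/776 (I = 1/(-4*13² - 100) = 1/(-4*169 - 100) = 1/(-676 - 100) = 1/(-776) = -1/776 ≈ -0.0012887)
k(W) = W - 4*W²
-158*(k(-5) + I) = -158*(-5*(1 - 4*(-5)) - 1/776) = -158*(-5*(1 + 20) - 1/776) = -158*(-5*21 - 1/776) = -158*(-105 - 1/776) = -158*(-81481/776) = 6436999/388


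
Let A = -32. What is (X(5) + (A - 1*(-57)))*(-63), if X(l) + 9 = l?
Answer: -1323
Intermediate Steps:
X(l) = -9 + l
(X(5) + (A - 1*(-57)))*(-63) = ((-9 + 5) + (-32 - 1*(-57)))*(-63) = (-4 + (-32 + 57))*(-63) = (-4 + 25)*(-63) = 21*(-63) = -1323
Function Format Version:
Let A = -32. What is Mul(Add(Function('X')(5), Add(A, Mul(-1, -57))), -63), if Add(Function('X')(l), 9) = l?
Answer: -1323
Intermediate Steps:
Function('X')(l) = Add(-9, l)
Mul(Add(Function('X')(5), Add(A, Mul(-1, -57))), -63) = Mul(Add(Add(-9, 5), Add(-32, Mul(-1, -57))), -63) = Mul(Add(-4, Add(-32, 57)), -63) = Mul(Add(-4, 25), -63) = Mul(21, -63) = -1323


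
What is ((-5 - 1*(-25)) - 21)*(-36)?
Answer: 36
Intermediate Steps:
((-5 - 1*(-25)) - 21)*(-36) = ((-5 + 25) - 21)*(-36) = (20 - 21)*(-36) = -1*(-36) = 36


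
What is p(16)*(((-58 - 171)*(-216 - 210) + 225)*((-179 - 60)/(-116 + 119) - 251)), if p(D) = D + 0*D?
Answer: -517316096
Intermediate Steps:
p(D) = D (p(D) = D + 0 = D)
p(16)*(((-58 - 171)*(-216 - 210) + 225)*((-179 - 60)/(-116 + 119) - 251)) = 16*(((-58 - 171)*(-216 - 210) + 225)*((-179 - 60)/(-116 + 119) - 251)) = 16*((-229*(-426) + 225)*(-239/3 - 251)) = 16*((97554 + 225)*(-239*⅓ - 251)) = 16*(97779*(-239/3 - 251)) = 16*(97779*(-992/3)) = 16*(-32332256) = -517316096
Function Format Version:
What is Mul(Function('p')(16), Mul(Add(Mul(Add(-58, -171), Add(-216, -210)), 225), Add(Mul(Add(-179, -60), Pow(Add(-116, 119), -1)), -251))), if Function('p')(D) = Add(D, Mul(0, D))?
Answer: -517316096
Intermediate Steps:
Function('p')(D) = D (Function('p')(D) = Add(D, 0) = D)
Mul(Function('p')(16), Mul(Add(Mul(Add(-58, -171), Add(-216, -210)), 225), Add(Mul(Add(-179, -60), Pow(Add(-116, 119), -1)), -251))) = Mul(16, Mul(Add(Mul(Add(-58, -171), Add(-216, -210)), 225), Add(Mul(Add(-179, -60), Pow(Add(-116, 119), -1)), -251))) = Mul(16, Mul(Add(Mul(-229, -426), 225), Add(Mul(-239, Pow(3, -1)), -251))) = Mul(16, Mul(Add(97554, 225), Add(Mul(-239, Rational(1, 3)), -251))) = Mul(16, Mul(97779, Add(Rational(-239, 3), -251))) = Mul(16, Mul(97779, Rational(-992, 3))) = Mul(16, -32332256) = -517316096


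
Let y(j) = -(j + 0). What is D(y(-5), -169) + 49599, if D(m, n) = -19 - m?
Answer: 49575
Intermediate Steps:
y(j) = -j
D(y(-5), -169) + 49599 = (-19 - (-1)*(-5)) + 49599 = (-19 - 1*5) + 49599 = (-19 - 5) + 49599 = -24 + 49599 = 49575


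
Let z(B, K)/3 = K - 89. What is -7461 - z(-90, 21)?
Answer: -7257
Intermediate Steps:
z(B, K) = -267 + 3*K (z(B, K) = 3*(K - 89) = 3*(-89 + K) = -267 + 3*K)
-7461 - z(-90, 21) = -7461 - (-267 + 3*21) = -7461 - (-267 + 63) = -7461 - 1*(-204) = -7461 + 204 = -7257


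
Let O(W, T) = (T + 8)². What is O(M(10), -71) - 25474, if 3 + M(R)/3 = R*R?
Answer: -21505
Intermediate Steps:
M(R) = -9 + 3*R² (M(R) = -9 + 3*(R*R) = -9 + 3*R²)
O(W, T) = (8 + T)²
O(M(10), -71) - 25474 = (8 - 71)² - 25474 = (-63)² - 25474 = 3969 - 25474 = -21505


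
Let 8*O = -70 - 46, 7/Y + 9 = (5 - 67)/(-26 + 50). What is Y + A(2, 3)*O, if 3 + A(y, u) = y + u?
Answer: -4115/139 ≈ -29.604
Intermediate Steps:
A(y, u) = -3 + u + y (A(y, u) = -3 + (y + u) = -3 + (u + y) = -3 + u + y)
Y = -84/139 (Y = 7/(-9 + (5 - 67)/(-26 + 50)) = 7/(-9 - 62/24) = 7/(-9 - 62*1/24) = 7/(-9 - 31/12) = 7/(-139/12) = 7*(-12/139) = -84/139 ≈ -0.60432)
O = -29/2 (O = (-70 - 46)/8 = (⅛)*(-116) = -29/2 ≈ -14.500)
Y + A(2, 3)*O = -84/139 + (-3 + 3 + 2)*(-29/2) = -84/139 + 2*(-29/2) = -84/139 - 29 = -4115/139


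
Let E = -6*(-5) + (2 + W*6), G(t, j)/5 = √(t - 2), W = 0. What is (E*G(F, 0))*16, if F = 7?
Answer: 2560*√5 ≈ 5724.3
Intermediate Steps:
G(t, j) = 5*√(-2 + t) (G(t, j) = 5*√(t - 2) = 5*√(-2 + t))
E = 32 (E = -6*(-5) + (2 + 0*6) = 30 + (2 + 0) = 30 + 2 = 32)
(E*G(F, 0))*16 = (32*(5*√(-2 + 7)))*16 = (32*(5*√5))*16 = (160*√5)*16 = 2560*√5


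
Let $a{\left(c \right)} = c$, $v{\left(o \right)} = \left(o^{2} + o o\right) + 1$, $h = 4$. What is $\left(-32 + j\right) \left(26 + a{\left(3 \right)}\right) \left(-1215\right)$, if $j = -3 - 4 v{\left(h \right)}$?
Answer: $5884245$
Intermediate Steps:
$v{\left(o \right)} = 1 + 2 o^{2}$ ($v{\left(o \right)} = \left(o^{2} + o^{2}\right) + 1 = 2 o^{2} + 1 = 1 + 2 o^{2}$)
$j = -135$ ($j = -3 - 4 \left(1 + 2 \cdot 4^{2}\right) = -3 - 4 \left(1 + 2 \cdot 16\right) = -3 - 4 \left(1 + 32\right) = -3 - 132 = -135$)
$\left(-32 + j\right) \left(26 + a{\left(3 \right)}\right) \left(-1215\right) = \left(-32 - 135\right) \left(26 + 3\right) \left(-1215\right) = \left(-167\right) 29 \left(-1215\right) = \left(-4843\right) \left(-1215\right) = 5884245$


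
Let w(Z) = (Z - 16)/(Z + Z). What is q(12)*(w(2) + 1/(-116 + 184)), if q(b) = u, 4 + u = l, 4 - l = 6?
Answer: 711/34 ≈ 20.912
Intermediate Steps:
l = -2 (l = 4 - 1*6 = 4 - 6 = -2)
u = -6 (u = -4 - 2 = -6)
q(b) = -6
w(Z) = (-16 + Z)/(2*Z) (w(Z) = (-16 + Z)/((2*Z)) = (-16 + Z)*(1/(2*Z)) = (-16 + Z)/(2*Z))
q(12)*(w(2) + 1/(-116 + 184)) = -6*((1/2)*(-16 + 2)/2 + 1/(-116 + 184)) = -6*((1/2)*(1/2)*(-14) + 1/68) = -6*(-7/2 + 1/68) = -6*(-237/68) = 711/34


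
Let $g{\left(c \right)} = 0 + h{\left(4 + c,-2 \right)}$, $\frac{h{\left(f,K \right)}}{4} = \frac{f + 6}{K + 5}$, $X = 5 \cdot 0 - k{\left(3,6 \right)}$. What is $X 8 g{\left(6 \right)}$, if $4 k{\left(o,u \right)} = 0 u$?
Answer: $0$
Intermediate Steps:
$k{\left(o,u \right)} = 0$ ($k{\left(o,u \right)} = \frac{0 u}{4} = \frac{1}{4} \cdot 0 = 0$)
$X = 0$ ($X = 5 \cdot 0 - 0 = 0 + 0 = 0$)
$h{\left(f,K \right)} = \frac{4 \left(6 + f\right)}{5 + K}$ ($h{\left(f,K \right)} = 4 \frac{f + 6}{K + 5} = 4 \frac{6 + f}{5 + K} = \frac{4 \left(6 + f\right)}{5 + K}$)
$g{\left(c \right)} = \frac{40}{3} + \frac{4 c}{3}$ ($g{\left(c \right)} = 0 + \frac{4 \left(6 + \left(4 + c\right)\right)}{5 - 2} = 0 + \frac{4 \left(10 + c\right)}{3} = 0 + 4 \cdot \frac{1}{3} \left(10 + c\right) = 0 + \left(\frac{40}{3} + \frac{4 c}{3}\right) = \frac{40}{3} + \frac{4 c}{3}$)
$X 8 g{\left(6 \right)} = 0 \cdot 8 \left(\frac{40}{3} + \frac{4}{3} \cdot 6\right) = 0 \left(\frac{40}{3} + 8\right) = 0 \cdot \frac{64}{3} = 0$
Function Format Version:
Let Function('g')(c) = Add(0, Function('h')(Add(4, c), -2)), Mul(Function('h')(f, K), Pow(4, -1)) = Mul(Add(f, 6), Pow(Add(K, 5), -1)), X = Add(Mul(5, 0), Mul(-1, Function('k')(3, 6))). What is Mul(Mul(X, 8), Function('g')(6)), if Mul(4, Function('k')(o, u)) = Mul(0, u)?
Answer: 0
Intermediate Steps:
Function('k')(o, u) = 0 (Function('k')(o, u) = Mul(Rational(1, 4), Mul(0, u)) = Mul(Rational(1, 4), 0) = 0)
X = 0 (X = Add(Mul(5, 0), Mul(-1, 0)) = Add(0, 0) = 0)
Function('h')(f, K) = Mul(4, Pow(Add(5, K), -1), Add(6, f)) (Function('h')(f, K) = Mul(4, Mul(Add(f, 6), Pow(Add(K, 5), -1))) = Mul(4, Mul(Add(6, f), Pow(Add(5, K), -1))) = Mul(4, Mul(Pow(Add(5, K), -1), Add(6, f))) = Mul(4, Pow(Add(5, K), -1), Add(6, f)))
Function('g')(c) = Add(Rational(40, 3), Mul(Rational(4, 3), c)) (Function('g')(c) = Add(0, Mul(4, Pow(Add(5, -2), -1), Add(6, Add(4, c)))) = Add(0, Mul(4, Pow(3, -1), Add(10, c))) = Add(0, Mul(4, Rational(1, 3), Add(10, c))) = Add(0, Add(Rational(40, 3), Mul(Rational(4, 3), c))) = Add(Rational(40, 3), Mul(Rational(4, 3), c)))
Mul(Mul(X, 8), Function('g')(6)) = Mul(Mul(0, 8), Add(Rational(40, 3), Mul(Rational(4, 3), 6))) = Mul(0, Add(Rational(40, 3), 8)) = Mul(0, Rational(64, 3)) = 0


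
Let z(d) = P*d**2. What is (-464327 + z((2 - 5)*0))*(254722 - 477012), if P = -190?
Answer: 103215248830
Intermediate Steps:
z(d) = -190*d**2
(-464327 + z((2 - 5)*0))*(254722 - 477012) = (-464327 - 190*((2 - 5)*0)**2)*(254722 - 477012) = (-464327 - 190*(-3*0)**2)*(-222290) = (-464327 - 190*0**2)*(-222290) = (-464327 - 190*0)*(-222290) = (-464327 + 0)*(-222290) = -464327*(-222290) = 103215248830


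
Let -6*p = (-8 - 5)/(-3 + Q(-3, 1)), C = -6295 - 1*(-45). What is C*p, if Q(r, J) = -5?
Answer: 40625/24 ≈ 1692.7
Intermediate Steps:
C = -6250 (C = -6295 + 45 = -6250)
p = -13/48 (p = -(-8 - 5)/(6*(-3 - 5)) = -(-13)/(6*(-8)) = -(-13)*(-1)/(6*8) = -⅙*13/8 = -13/48 ≈ -0.27083)
C*p = -6250*(-13/48) = 40625/24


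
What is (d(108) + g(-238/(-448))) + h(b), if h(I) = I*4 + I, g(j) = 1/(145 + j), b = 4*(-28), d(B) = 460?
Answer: -465668/4657 ≈ -99.993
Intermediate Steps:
b = -112
h(I) = 5*I (h(I) = 4*I + I = 5*I)
(d(108) + g(-238/(-448))) + h(b) = (460 + 1/(145 - 238/(-448))) + 5*(-112) = (460 + 1/(145 - 238*(-1/448))) - 560 = (460 + 1/(145 + 17/32)) - 560 = (460 + 1/(4657/32)) - 560 = (460 + 32/4657) - 560 = 2142252/4657 - 560 = -465668/4657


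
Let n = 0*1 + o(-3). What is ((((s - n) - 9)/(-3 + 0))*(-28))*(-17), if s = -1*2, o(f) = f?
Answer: 3808/3 ≈ 1269.3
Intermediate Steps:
n = -3 (n = 0*1 - 3 = 0 - 3 = -3)
s = -2
((((s - n) - 9)/(-3 + 0))*(-28))*(-17) = ((((-2 - 1*(-3)) - 9)/(-3 + 0))*(-28))*(-17) = ((((-2 + 3) - 9)/(-3))*(-28))*(-17) = (((1 - 9)*(-⅓))*(-28))*(-17) = (-8*(-⅓)*(-28))*(-17) = ((8/3)*(-28))*(-17) = -224/3*(-17) = 3808/3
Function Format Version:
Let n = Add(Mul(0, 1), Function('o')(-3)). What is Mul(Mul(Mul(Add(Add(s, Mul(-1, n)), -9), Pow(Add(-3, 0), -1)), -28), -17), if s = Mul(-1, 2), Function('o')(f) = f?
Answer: Rational(3808, 3) ≈ 1269.3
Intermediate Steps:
n = -3 (n = Add(Mul(0, 1), -3) = Add(0, -3) = -3)
s = -2
Mul(Mul(Mul(Add(Add(s, Mul(-1, n)), -9), Pow(Add(-3, 0), -1)), -28), -17) = Mul(Mul(Mul(Add(Add(-2, Mul(-1, -3)), -9), Pow(Add(-3, 0), -1)), -28), -17) = Mul(Mul(Mul(Add(Add(-2, 3), -9), Pow(-3, -1)), -28), -17) = Mul(Mul(Mul(Add(1, -9), Rational(-1, 3)), -28), -17) = Mul(Mul(Mul(-8, Rational(-1, 3)), -28), -17) = Mul(Mul(Rational(8, 3), -28), -17) = Mul(Rational(-224, 3), -17) = Rational(3808, 3)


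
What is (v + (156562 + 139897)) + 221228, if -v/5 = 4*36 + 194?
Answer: 515997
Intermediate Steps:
v = -1690 (v = -5*(4*36 + 194) = -5*(144 + 194) = -5*338 = -1690)
(v + (156562 + 139897)) + 221228 = (-1690 + (156562 + 139897)) + 221228 = (-1690 + 296459) + 221228 = 294769 + 221228 = 515997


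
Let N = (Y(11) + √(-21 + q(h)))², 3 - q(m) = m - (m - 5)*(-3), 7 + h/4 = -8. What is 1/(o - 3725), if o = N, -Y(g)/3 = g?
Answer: -2399/4722829 + 66*√237/4722829 ≈ -0.00029282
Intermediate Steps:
h = -60 (h = -28 + 4*(-8) = -28 - 32 = -60)
Y(g) = -3*g
q(m) = 18 - 4*m (q(m) = 3 - (m - (m - 5)*(-3)) = 3 - (m - (-5 + m)*(-3)) = 3 - (m - (15 - 3*m)) = 3 - (m + (-15 + 3*m)) = 3 - (-15 + 4*m) = 3 + (15 - 4*m) = 18 - 4*m)
N = (-33 + √237)² (N = (-3*11 + √(-21 + (18 - 4*(-60))))² = (-33 + √(-21 + (18 + 240)))² = (-33 + √(-21 + 258))² = (-33 + √237)² ≈ 309.94)
o = (33 - √237)² ≈ 309.94
1/(o - 3725) = 1/((33 - √237)² - 3725) = 1/(-3725 + (33 - √237)²)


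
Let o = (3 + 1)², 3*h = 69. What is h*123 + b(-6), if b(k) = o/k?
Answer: 8479/3 ≈ 2826.3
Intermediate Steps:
h = 23 (h = (⅓)*69 = 23)
o = 16 (o = 4² = 16)
b(k) = 16/k
h*123 + b(-6) = 23*123 + 16/(-6) = 2829 + 16*(-⅙) = 2829 - 8/3 = 8479/3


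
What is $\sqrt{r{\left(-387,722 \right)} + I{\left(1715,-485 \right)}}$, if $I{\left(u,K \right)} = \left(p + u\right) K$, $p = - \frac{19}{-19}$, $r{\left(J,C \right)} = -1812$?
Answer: $2 i \sqrt{208518} \approx 913.28 i$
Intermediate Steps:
$p = 1$ ($p = \left(-19\right) \left(- \frac{1}{19}\right) = 1$)
$I{\left(u,K \right)} = K \left(1 + u\right)$ ($I{\left(u,K \right)} = \left(1 + u\right) K = K \left(1 + u\right)$)
$\sqrt{r{\left(-387,722 \right)} + I{\left(1715,-485 \right)}} = \sqrt{-1812 - 485 \left(1 + 1715\right)} = \sqrt{-1812 - 832260} = \sqrt{-834072} = 2 i \sqrt{208518}$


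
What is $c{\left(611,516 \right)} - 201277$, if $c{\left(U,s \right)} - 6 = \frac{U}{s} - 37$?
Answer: $- \frac{103874317}{516} \approx -2.0131 \cdot 10^{5}$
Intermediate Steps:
$c{\left(U,s \right)} = -31 + \frac{U}{s}$ ($c{\left(U,s \right)} = 6 + \left(\frac{U}{s} - 37\right) = 6 + \left(-37 + \frac{U}{s}\right) = -31 + \frac{U}{s}$)
$c{\left(611,516 \right)} - 201277 = \left(-31 + \frac{611}{516}\right) - 201277 = - \frac{15385}{516} - 201277 = - \frac{103874317}{516}$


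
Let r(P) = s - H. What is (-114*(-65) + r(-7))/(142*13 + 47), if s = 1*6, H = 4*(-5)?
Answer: 7436/1893 ≈ 3.9282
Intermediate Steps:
H = -20
s = 6
r(P) = 26 (r(P) = 6 - 1*(-20) = 6 + 20 = 26)
(-114*(-65) + r(-7))/(142*13 + 47) = (-114*(-65) + 26)/(142*13 + 47) = (7410 + 26)/(1846 + 47) = 7436/1893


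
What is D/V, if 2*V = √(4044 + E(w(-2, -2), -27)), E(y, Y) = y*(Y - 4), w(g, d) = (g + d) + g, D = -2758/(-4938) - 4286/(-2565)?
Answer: 4706423*√470/1488251475 ≈ 0.068559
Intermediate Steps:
D = 4706423/2110995 (D = -2758*(-1/4938) - 4286*(-1/2565) = 1379/2469 + 4286/2565 = 4706423/2110995 ≈ 2.2295)
w(g, d) = d + 2*g (w(g, d) = (d + g) + g = d + 2*g)
E(y, Y) = y*(-4 + Y)
V = 3*√470/2 (V = √(4044 + (-2 + 2*(-2))*(-4 - 27))/2 = √(4044 + (-2 - 4)*(-31))/2 = √(4044 - 6*(-31))/2 = √(4044 + 186)/2 = √4230/2 = (3*√470)/2 = 3*√470/2 ≈ 32.519)
D/V = 4706423/(2110995*((3*√470/2))) = 4706423*(√470/705)/2110995 = 4706423*√470/1488251475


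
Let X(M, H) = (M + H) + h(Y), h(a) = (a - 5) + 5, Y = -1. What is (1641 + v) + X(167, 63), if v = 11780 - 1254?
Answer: 12396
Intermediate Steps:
v = 10526
h(a) = a (h(a) = (-5 + a) + 5 = a)
X(M, H) = -1 + H + M (X(M, H) = (M + H) - 1 = (H + M) - 1 = -1 + H + M)
(1641 + v) + X(167, 63) = (1641 + 10526) + (-1 + 63 + 167) = 12167 + 229 = 12396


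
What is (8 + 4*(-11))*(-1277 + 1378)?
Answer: -3636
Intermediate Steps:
(8 + 4*(-11))*(-1277 + 1378) = (8 - 44)*101 = -36*101 = -3636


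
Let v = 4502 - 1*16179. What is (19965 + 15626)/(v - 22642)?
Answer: -35591/34319 ≈ -1.0371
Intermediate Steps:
v = -11677 (v = 4502 - 16179 = -11677)
(19965 + 15626)/(v - 22642) = (19965 + 15626)/(-11677 - 22642) = 35591/(-34319) = 35591*(-1/34319) = -35591/34319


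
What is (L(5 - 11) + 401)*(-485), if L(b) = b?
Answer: -191575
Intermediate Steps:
(L(5 - 11) + 401)*(-485) = ((5 - 11) + 401)*(-485) = (-6 + 401)*(-485) = 395*(-485) = -191575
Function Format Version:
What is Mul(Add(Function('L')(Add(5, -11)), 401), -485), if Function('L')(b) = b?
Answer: -191575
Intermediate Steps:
Mul(Add(Function('L')(Add(5, -11)), 401), -485) = Mul(Add(Add(5, -11), 401), -485) = Mul(Add(-6, 401), -485) = Mul(395, -485) = -191575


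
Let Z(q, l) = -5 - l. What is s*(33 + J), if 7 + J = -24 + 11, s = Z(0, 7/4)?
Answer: -351/4 ≈ -87.750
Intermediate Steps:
s = -27/4 (s = -5 - 7/4 = -27/4 ≈ -6.7500)
J = -20 (J = -7 + (-24 + 11) = -7 - 13 = -20)
s*(33 + J) = -27*(33 - 20)/4 = -27/4*13 = -351/4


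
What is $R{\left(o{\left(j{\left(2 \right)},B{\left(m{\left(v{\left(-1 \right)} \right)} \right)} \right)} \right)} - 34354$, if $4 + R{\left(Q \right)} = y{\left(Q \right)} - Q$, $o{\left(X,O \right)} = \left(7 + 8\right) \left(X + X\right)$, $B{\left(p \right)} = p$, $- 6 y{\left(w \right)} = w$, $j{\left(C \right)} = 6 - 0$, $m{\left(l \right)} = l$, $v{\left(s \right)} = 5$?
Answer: $-34568$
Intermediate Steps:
$j{\left(C \right)} = 6$ ($j{\left(C \right)} = 6 + 0 = 6$)
$y{\left(w \right)} = - \frac{w}{6}$
$o{\left(X,O \right)} = 30 X$ ($o{\left(X,O \right)} = 15 \cdot 2 X = 30 X$)
$R{\left(Q \right)} = -4 - \frac{7 Q}{6}$
$R{\left(o{\left(j{\left(2 \right)},B{\left(m{\left(v{\left(-1 \right)} \right)} \right)} \right)} \right)} - 34354 = \left(-4 - \frac{7 \cdot 30 \cdot 6}{6}\right) - 34354 = \left(-4 - 210\right) - 34354 = -214 - 34354 = -34568$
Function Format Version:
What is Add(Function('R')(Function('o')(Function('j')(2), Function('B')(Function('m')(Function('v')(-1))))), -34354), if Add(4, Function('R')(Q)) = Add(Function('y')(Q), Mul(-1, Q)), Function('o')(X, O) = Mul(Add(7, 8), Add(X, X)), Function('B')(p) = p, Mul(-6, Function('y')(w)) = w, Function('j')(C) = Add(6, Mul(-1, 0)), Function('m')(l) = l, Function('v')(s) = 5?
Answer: -34568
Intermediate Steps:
Function('j')(C) = 6 (Function('j')(C) = Add(6, 0) = 6)
Function('y')(w) = Mul(Rational(-1, 6), w)
Function('o')(X, O) = Mul(30, X) (Function('o')(X, O) = Mul(15, Mul(2, X)) = Mul(30, X))
Function('R')(Q) = Add(-4, Mul(Rational(-7, 6), Q)) (Function('R')(Q) = Add(-4, Add(Mul(Rational(-1, 6), Q), Mul(-1, Q))) = Add(-4, Mul(Rational(-7, 6), Q)))
Add(Function('R')(Function('o')(Function('j')(2), Function('B')(Function('m')(Function('v')(-1))))), -34354) = Add(Add(-4, Mul(Rational(-7, 6), Mul(30, 6))), -34354) = Add(Add(-4, Mul(Rational(-7, 6), 180)), -34354) = Add(Add(-4, -210), -34354) = Add(-214, -34354) = -34568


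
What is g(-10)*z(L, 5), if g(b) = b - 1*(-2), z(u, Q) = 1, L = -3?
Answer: -8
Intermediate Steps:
g(b) = 2 + b (g(b) = b + 2 = 2 + b)
g(-10)*z(L, 5) = (2 - 10)*1 = -8*1 = -8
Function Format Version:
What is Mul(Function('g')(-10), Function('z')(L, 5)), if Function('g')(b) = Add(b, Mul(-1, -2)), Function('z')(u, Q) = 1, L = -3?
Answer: -8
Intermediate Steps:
Function('g')(b) = Add(2, b) (Function('g')(b) = Add(b, 2) = Add(2, b))
Mul(Function('g')(-10), Function('z')(L, 5)) = Mul(Add(2, -10), 1) = Mul(-8, 1) = -8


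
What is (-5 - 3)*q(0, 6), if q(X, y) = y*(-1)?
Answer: 48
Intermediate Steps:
q(X, y) = -y
(-5 - 3)*q(0, 6) = (-5 - 3)*(-1*6) = -8*(-6) = 48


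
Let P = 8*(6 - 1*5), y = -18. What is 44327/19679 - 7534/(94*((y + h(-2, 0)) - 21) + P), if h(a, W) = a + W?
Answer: 159371614/37842717 ≈ 4.2114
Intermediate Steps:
h(a, W) = W + a
P = 8 (P = 8*(6 - 5) = 8*1 = 8)
44327/19679 - 7534/(94*((y + h(-2, 0)) - 21) + P) = 44327/19679 - 7534/(94*((-18 + (0 - 2)) - 21) + 8) = 44327*(1/19679) - 7534/(94*((-18 - 2) - 21) + 8) = 44327/19679 - 7534/(94*(-20 - 21) + 8) = 44327/19679 - 7534/(94*(-41) + 8) = 44327/19679 - 7534/(-3854 + 8) = 44327/19679 - 7534/(-3846) = 44327/19679 - 7534*(-1/3846) = 44327/19679 + 3767/1923 = 159371614/37842717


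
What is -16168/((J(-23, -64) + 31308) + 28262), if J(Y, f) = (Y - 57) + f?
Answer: -188/691 ≈ -0.27207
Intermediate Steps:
J(Y, f) = -57 + Y + f (J(Y, f) = (-57 + Y) + f = -57 + Y + f)
-16168/((J(-23, -64) + 31308) + 28262) = -16168/(((-57 - 23 - 64) + 31308) + 28262) = -16168/((-144 + 31308) + 28262) = -16168/(31164 + 28262) = -16168/59426 = -16168*1/59426 = -188/691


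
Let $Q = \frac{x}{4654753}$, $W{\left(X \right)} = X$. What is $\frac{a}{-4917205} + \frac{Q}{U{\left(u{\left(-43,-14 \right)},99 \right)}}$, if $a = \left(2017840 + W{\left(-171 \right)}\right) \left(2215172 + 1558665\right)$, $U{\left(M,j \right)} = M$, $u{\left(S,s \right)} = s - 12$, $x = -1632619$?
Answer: $- \frac{921516348249256809939}{595097742859490} \approx -1.5485 \cdot 10^{6}$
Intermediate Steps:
$u{\left(S,s \right)} = -12 + s$
$a = 7614353925953$ ($a = \left(2017840 - 171\right) \left(2215172 + 1558665\right) = 2017669 \cdot 3773837 = 7614353925953$)
$Q = - \frac{1632619}{4654753} \approx -0.35074$
$\frac{a}{-4917205} + \frac{Q}{U{\left(u{\left(-43,-14 \right)},99 \right)}} = \frac{7614353925953}{-4917205} - \frac{1632619}{4654753 \left(-12 - 14\right)} = 7614353925953 \left(- \frac{1}{4917205}\right) - \frac{1632619}{4654753 \left(-26\right)} = - \frac{7614353925953}{4917205} - - \frac{1632619}{121023578} = - \frac{7614353925953}{4917205} + \frac{1632619}{121023578} = - \frac{921516348249256809939}{595097742859490}$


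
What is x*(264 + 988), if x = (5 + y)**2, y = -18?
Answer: 211588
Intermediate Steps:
x = 169 (x = (5 - 18)**2 = (-13)**2 = 169)
x*(264 + 988) = 169*(264 + 988) = 169*1252 = 211588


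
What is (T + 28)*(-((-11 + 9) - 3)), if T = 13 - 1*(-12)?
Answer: 265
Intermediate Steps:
T = 25 (T = 13 + 12 = 25)
(T + 28)*(-((-11 + 9) - 3)) = (25 + 28)*(-((-11 + 9) - 3)) = 53*(-(-2 - 3)) = 53*(-1*(-5)) = 53*5 = 265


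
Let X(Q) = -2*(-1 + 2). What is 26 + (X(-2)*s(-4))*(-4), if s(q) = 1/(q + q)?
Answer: 25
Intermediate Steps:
s(q) = 1/(2*q)
X(Q) = -2 (X(Q) = -2*1 = -2)
26 + (X(-2)*s(-4))*(-4) = 26 - 1/(-4)*(-4) = 26 - (-1)/4*(-4) = 26 - 2*(-⅛)*(-4) = 26 + (¼)*(-4) = 26 - 1 = 25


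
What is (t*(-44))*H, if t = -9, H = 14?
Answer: 5544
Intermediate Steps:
(t*(-44))*H = -9*(-44)*14 = 396*14 = 5544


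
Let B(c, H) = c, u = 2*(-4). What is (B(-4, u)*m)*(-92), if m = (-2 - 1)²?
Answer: 3312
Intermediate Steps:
u = -8
m = 9 (m = (-3)² = 9)
(B(-4, u)*m)*(-92) = -4*9*(-92) = -36*(-92) = 3312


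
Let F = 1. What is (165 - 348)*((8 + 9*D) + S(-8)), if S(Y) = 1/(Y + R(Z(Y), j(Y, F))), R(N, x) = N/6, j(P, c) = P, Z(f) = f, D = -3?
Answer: 97905/28 ≈ 3496.6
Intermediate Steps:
R(N, x) = N/6 (R(N, x) = N*(1/6) = N/6)
S(Y) = 6/(7*Y) (S(Y) = 1/(Y + Y/6) = 1/(7*Y/6) = 6/(7*Y))
(165 - 348)*((8 + 9*D) + S(-8)) = (165 - 348)*((8 + 9*(-3)) + (6/7)/(-8)) = -183*((8 - 27) + (6/7)*(-1/8)) = -183*(-19 - 3/28) = -183*(-535/28) = 97905/28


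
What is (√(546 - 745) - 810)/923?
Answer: -810/923 + I*√199/923 ≈ -0.87757 + 0.015284*I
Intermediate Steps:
(√(546 - 745) - 810)/923 = (√(-199) - 810)/923 = (I*√199 - 810)/923 = (-810 + I*√199)/923 = -810/923 + I*√199/923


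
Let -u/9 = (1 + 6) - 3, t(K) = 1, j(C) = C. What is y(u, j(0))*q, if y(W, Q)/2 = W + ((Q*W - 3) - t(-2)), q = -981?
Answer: 78480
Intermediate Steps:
u = -36 (u = -9*((1 + 6) - 3) = -9*(7 - 3) = -9*4 = -36)
y(W, Q) = -8 + 2*W + 2*Q*W (y(W, Q) = 2*(W + ((Q*W - 3) - 1*1)) = 2*(W + ((-3 + Q*W) - 1)) = 2*(W + (-4 + Q*W)) = 2*(-4 + W + Q*W) = -8 + 2*W + 2*Q*W)
y(u, j(0))*q = (-8 + 2*(-36) + 2*0*(-36))*(-981) = (-8 - 72 + 0)*(-981) = -80*(-981) = 78480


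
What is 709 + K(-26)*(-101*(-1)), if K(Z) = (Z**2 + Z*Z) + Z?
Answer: 134635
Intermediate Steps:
K(Z) = Z + 2*Z**2 (K(Z) = (Z**2 + Z**2) + Z = 2*Z**2 + Z = Z + 2*Z**2)
709 + K(-26)*(-101*(-1)) = 709 + (-26*(1 + 2*(-26)))*(-101*(-1)) = 709 - 26*(1 - 52)*101 = 709 - 26*(-51)*101 = 709 + 1326*101 = 709 + 133926 = 134635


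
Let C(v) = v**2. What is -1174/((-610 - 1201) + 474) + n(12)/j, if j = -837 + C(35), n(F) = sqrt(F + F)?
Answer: 1174/1337 + sqrt(6)/194 ≈ 0.89071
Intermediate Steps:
n(F) = sqrt(2)*sqrt(F) (n(F) = sqrt(2*F) = sqrt(2)*sqrt(F))
j = 388 (j = -837 + 35**2 = -837 + 1225 = 388)
-1174/((-610 - 1201) + 474) + n(12)/j = -1174/((-610 - 1201) + 474) + (sqrt(2)*sqrt(12))/388 = -1174/(-1811 + 474) + (sqrt(2)*(2*sqrt(3)))*(1/388) = -1174/(-1337) + (2*sqrt(6))*(1/388) = -1174*(-1/1337) + sqrt(6)/194 = 1174/1337 + sqrt(6)/194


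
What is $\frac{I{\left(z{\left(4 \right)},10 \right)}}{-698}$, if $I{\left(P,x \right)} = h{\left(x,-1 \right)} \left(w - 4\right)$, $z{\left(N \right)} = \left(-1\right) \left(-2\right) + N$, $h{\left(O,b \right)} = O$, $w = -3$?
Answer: $\frac{35}{349} \approx 0.10029$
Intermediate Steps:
$z{\left(N \right)} = 2 + N$
$I{\left(P,x \right)} = - 7 x$ ($I{\left(P,x \right)} = x \left(-3 - 4\right) = x \left(-7\right) = - 7 x$)
$\frac{I{\left(z{\left(4 \right)},10 \right)}}{-698} = \frac{\left(-7\right) 10}{-698} = \left(-70\right) \left(- \frac{1}{698}\right) = \frac{35}{349}$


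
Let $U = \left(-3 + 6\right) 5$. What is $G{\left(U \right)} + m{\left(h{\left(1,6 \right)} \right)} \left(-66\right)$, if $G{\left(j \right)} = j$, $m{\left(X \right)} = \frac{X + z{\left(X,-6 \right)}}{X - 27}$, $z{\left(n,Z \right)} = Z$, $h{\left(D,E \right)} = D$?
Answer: $\frac{30}{13} \approx 2.3077$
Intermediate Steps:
$m{\left(X \right)} = \frac{-6 + X}{-27 + X}$ ($m{\left(X \right)} = \frac{X - 6}{X - 27} = \frac{-6 + X}{-27 + X}$)
$U = 15$ ($U = 3 \cdot 5 = 15$)
$G{\left(U \right)} + m{\left(h{\left(1,6 \right)} \right)} \left(-66\right) = 15 + \frac{-6 + 1}{-27 + 1} \left(-66\right) = 15 + \frac{1}{-26} \left(-5\right) \left(-66\right) = 15 + \left(- \frac{1}{26}\right) \left(-5\right) \left(-66\right) = 15 + \frac{5}{26} \left(-66\right) = 15 - \frac{165}{13} = \frac{30}{13}$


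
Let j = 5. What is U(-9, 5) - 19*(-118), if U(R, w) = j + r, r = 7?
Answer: 2254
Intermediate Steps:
U(R, w) = 12 (U(R, w) = 5 + 7 = 12)
U(-9, 5) - 19*(-118) = 12 - 19*(-118) = 12 + 2242 = 2254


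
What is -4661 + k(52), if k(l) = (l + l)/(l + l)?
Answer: -4660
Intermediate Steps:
k(l) = 1 (k(l) = (2*l)/((2*l)) = (2*l)*(1/(2*l)) = 1)
-4661 + k(52) = -4661 + 1 = -4660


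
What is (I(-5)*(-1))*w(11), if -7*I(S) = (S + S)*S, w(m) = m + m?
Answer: 1100/7 ≈ 157.14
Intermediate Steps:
w(m) = 2*m
I(S) = -2*S²/7 (I(S) = -(S + S)*S/7 = -2*S*S/7 = -2*S²/7)
(I(-5)*(-1))*w(11) = (-2/7*(-5)²*(-1))*(2*11) = (-2/7*25*(-1))*22 = -50/7*(-1)*22 = (50/7)*22 = 1100/7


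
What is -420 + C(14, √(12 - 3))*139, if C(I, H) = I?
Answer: 1526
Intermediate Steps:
-420 + C(14, √(12 - 3))*139 = -420 + 14*139 = -420 + 1946 = 1526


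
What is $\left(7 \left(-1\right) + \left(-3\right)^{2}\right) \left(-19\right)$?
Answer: $-38$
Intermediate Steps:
$\left(7 \left(-1\right) + \left(-3\right)^{2}\right) \left(-19\right) = \left(-7 + 9\right) \left(-19\right) = 2 \left(-19\right) = -38$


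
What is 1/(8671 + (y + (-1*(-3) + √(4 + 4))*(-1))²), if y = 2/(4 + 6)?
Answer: 5429275/47163086441 - 7000*√2/47163086441 ≈ 0.00011491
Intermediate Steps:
y = ⅕ (y = 2/10 = (⅒)*2 = ⅕ ≈ 0.20000)
1/(8671 + (y + (-1*(-3) + √(4 + 4))*(-1))²) = 1/(8671 + (⅕ + (-1*(-3) + √(4 + 4))*(-1))²) = 1/(8671 + (⅕ + (3 + √8)*(-1))²) = 1/(8671 + (⅕ + (3 + 2*√2)*(-1))²) = 1/(8671 + (⅕ + (-3 - 2*√2))²) = 1/(8671 + (-14/5 - 2*√2)²)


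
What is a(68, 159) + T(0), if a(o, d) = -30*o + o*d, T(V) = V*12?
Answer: 8772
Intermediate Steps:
T(V) = 12*V
a(o, d) = -30*o + d*o
a(68, 159) + T(0) = 68*(-30 + 159) + 12*0 = 68*129 + 0 = 8772 + 0 = 8772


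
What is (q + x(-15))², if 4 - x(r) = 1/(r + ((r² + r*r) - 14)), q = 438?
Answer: 34626138561/177241 ≈ 1.9536e+5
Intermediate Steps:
x(r) = 4 - 1/(-14 + r + 2*r²) (x(r) = 4 - 1/(r + ((r² + r*r) - 14)) = 4 - 1/(r + ((r² + r²) - 14)) = 4 - 1/(r + (2*r² - 14)) = 4 - 1/(r + (-14 + 2*r²)) = 4 - 1/(-14 + r + 2*r²))
(q + x(-15))² = (438 + (-57 + 4*(-15) + 8*(-15)²)/(-14 - 15 + 2*(-15)²))² = (438 + (-57 - 60 + 8*225)/(-14 - 15 + 2*225))² = (438 + (-57 - 60 + 1800)/(-14 - 15 + 450))² = (438 + 1683/421)² = (186081/421)² = 34626138561/177241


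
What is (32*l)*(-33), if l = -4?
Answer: 4224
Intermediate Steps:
(32*l)*(-33) = (32*(-4))*(-33) = -128*(-33) = 4224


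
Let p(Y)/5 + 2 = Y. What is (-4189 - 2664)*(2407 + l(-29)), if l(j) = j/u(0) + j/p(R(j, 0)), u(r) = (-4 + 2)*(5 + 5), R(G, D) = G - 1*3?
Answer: -5612134143/340 ≈ -1.6506e+7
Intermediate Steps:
R(G, D) = -3 + G (R(G, D) = G - 3 = -3 + G)
p(Y) = -10 + 5*Y
u(r) = -20 (u(r) = -2*10 = -20)
l(j) = -j/20 + j/(-25 + 5*j) (l(j) = j/(-20) + j/(-10 + 5*(-3 + j)) = j*(-1/20) + j/(-10 + (-15 + 5*j)) = -j/20 + j/(-25 + 5*j))
(-4189 - 2664)*(2407 + l(-29)) = (-4189 - 2664)*(2407 + (1/20)*(-29)*(9 - 1*(-29))/(-5 - 29)) = -6853*(2407 + (1/20)*(-29)*(9 + 29)/(-34)) = -6853*(2407 + (1/20)*(-29)*(-1/34)*38) = -6853*(2407 + 551/340) = -6853*818931/340 = -5612134143/340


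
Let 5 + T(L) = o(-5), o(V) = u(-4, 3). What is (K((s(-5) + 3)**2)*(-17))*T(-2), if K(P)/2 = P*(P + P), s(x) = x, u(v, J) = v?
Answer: 9792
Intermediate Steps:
o(V) = -4
T(L) = -9 (T(L) = -5 - 4 = -9)
K(P) = 4*P**2 (K(P) = 2*(P*(P + P)) = 2*(P*(2*P)) = 2*(2*P**2) = 4*P**2)
(K((s(-5) + 3)**2)*(-17))*T(-2) = ((4*((-5 + 3)**2)**2)*(-17))*(-9) = ((4*((-2)**2)**2)*(-17))*(-9) = ((4*4**2)*(-17))*(-9) = ((4*16)*(-17))*(-9) = (64*(-17))*(-9) = -1088*(-9) = 9792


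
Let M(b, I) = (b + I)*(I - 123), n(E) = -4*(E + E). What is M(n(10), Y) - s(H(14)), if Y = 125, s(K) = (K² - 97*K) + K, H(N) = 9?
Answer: 873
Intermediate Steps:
n(E) = -8*E
s(K) = K² - 96*K
M(b, I) = (-123 + I)*(I + b) (M(b, I) = (I + b)*(-123 + I) = (-123 + I)*(I + b))
M(n(10), Y) - s(H(14)) = (125² - 123*125 - (-984)*10 + 125*(-8*10)) - 9*(-96 + 9) = (15625 - 15375 - 123*(-80) + 125*(-80)) - 9*(-87) = (15625 - 15375 + 9840 - 10000) - 1*(-783) = 90 + 783 = 873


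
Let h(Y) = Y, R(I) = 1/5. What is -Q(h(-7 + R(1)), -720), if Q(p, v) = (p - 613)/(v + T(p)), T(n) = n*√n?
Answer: -6972750/8104913 + 52683*I*√170/32419652 ≈ -0.86031 + 0.021188*I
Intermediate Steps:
R(I) = ⅕
T(n) = n^(3/2)
Q(p, v) = (-613 + p)/(v + p^(3/2)) (Q(p, v) = (p - 613)/(v + p^(3/2)) = (-613 + p)/(v + p^(3/2)))
-Q(h(-7 + R(1)), -720) = -(-613 + (-7 + ⅕))/(-720 + (-7 + ⅕)^(3/2)) = -(-613 - 34/5)/(-720 + (-34/5)^(3/2)) = -(-3099)/((-720 - 34*I*√170/25)*5) = -(-3099)/(5*(-720 - 34*I*√170/25)) = 3099/(5*(-720 - 34*I*√170/25))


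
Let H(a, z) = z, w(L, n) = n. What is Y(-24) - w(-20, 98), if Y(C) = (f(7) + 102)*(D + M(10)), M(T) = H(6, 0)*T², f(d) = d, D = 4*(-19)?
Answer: -8382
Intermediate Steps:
D = -76
M(T) = 0 (M(T) = 0*T² = 0)
Y(C) = -8284 (Y(C) = (7 + 102)*(-76 + 0) = 109*(-76) = -8284)
Y(-24) - w(-20, 98) = -8284 - 1*98 = -8284 - 98 = -8382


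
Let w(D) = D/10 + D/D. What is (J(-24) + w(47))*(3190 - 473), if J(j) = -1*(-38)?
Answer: 1187329/10 ≈ 1.1873e+5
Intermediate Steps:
w(D) = 1 + D/10 (w(D) = D*(⅒) + 1 = D/10 + 1 = 1 + D/10)
J(j) = 38
(J(-24) + w(47))*(3190 - 473) = (38 + (1 + (⅒)*47))*(3190 - 473) = (38 + (1 + 47/10))*2717 = (38 + 57/10)*2717 = (437/10)*2717 = 1187329/10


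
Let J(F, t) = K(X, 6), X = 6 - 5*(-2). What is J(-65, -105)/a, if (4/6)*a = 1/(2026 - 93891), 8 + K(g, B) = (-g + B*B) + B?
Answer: -1102380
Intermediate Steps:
X = 16 (X = 6 + 10 = 16)
K(g, B) = -8 + B + B**2 - g (K(g, B) = -8 + ((-g + B*B) + B) = -8 + ((-g + B**2) + B) = -8 + ((B**2 - g) + B) = -8 + (B + B**2 - g) = -8 + B + B**2 - g)
J(F, t) = 18 (J(F, t) = -8 + 6 + 6**2 - 1*16 = -8 + 6 + 36 - 16 = 18)
a = -3/183730 (a = 3/(2*(2026 - 93891)) = (3/2)/(-91865) = (3/2)*(-1/91865) = -3/183730 ≈ -1.6328e-5)
J(-65, -105)/a = 18/(-3/183730) = 18*(-183730/3) = -1102380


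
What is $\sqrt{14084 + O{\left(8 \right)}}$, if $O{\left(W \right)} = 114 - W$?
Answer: $\sqrt{14190} \approx 119.12$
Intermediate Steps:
$\sqrt{14084 + O{\left(8 \right)}} = \sqrt{14084 + \left(114 - 8\right)} = \sqrt{14084 + 106} = \sqrt{14190}$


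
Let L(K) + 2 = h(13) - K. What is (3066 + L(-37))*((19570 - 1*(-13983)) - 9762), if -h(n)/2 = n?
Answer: 73157325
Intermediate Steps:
h(n) = -2*n
L(K) = -28 - K (L(K) = -2 + (-2*13 - K) = -2 + (-26 - K) = -28 - K)
(3066 + L(-37))*((19570 - 1*(-13983)) - 9762) = (3066 + (-28 - 1*(-37)))*((19570 - 1*(-13983)) - 9762) = (3066 + (-28 + 37))*((19570 + 13983) - 9762) = (3066 + 9)*(33553 - 9762) = 3075*23791 = 73157325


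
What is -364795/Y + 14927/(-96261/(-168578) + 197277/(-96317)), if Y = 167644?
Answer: -1310980429445958053/129707738485956 ≈ -10107.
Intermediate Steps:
-364795/Y + 14927/(-96261/(-168578) + 197277/(-96317)) = -364795/167644 + 14927/(-96261/(-168578) + 197277/(-96317)) = -364795*1/167644 + 14927/(-96261*(-1/168578) + 197277*(-1/96317)) = -364795/167644 + 14927/(96261/168578 - 197277/96317) = -364795/167644 + 14927/(-773709399/523771846) = -364795/167644 + 14927*(-523771846/773709399) = -364795/167644 - 7818342345242/773709399 = -1310980429445958053/129707738485956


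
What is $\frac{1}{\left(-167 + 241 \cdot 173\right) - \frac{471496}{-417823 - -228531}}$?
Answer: $\frac{47323}{1965252772} \approx 2.408 \cdot 10^{-5}$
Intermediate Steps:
$\frac{1}{\left(-167 + 241 \cdot 173\right) - \frac{471496}{-417823 - -228531}} = \frac{1}{\left(-167 + 41693\right) - \frac{471496}{-417823 + 228531}} = \frac{1}{41526 - \frac{471496}{-189292}} = \frac{1}{41526 - - \frac{117874}{47323}} = \frac{1}{41526 + \frac{117874}{47323}} = \frac{1}{\frac{1965252772}{47323}} = \frac{47323}{1965252772}$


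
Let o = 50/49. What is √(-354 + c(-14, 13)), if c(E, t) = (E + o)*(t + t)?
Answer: I*√33882/7 ≈ 26.296*I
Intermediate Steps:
o = 50/49 (o = 50*(1/49) = 50/49 ≈ 1.0204)
c(E, t) = 2*t*(50/49 + E) (c(E, t) = (E + 50/49)*(t + t) = (50/49 + E)*(2*t) = 2*t*(50/49 + E))
√(-354 + c(-14, 13)) = √(-354 + (2/49)*13*(50 + 49*(-14))) = √(-354 + (2/49)*13*(50 - 686)) = √(-354 + (2/49)*13*(-636)) = √(-354 - 16536/49) = √(-33882/49) = I*√33882/7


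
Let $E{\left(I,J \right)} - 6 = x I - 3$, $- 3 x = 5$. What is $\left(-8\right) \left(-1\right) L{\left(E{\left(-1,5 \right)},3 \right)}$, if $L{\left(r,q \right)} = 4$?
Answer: $32$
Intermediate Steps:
$x = - \frac{5}{3}$ ($x = \left(- \frac{1}{3}\right) 5 = - \frac{5}{3} \approx -1.6667$)
$E{\left(I,J \right)} = 3 - \frac{5 I}{3}$ ($E{\left(I,J \right)} = 6 - \left(3 + \frac{5 I}{3}\right) = 3 - \frac{5 I}{3}$)
$\left(-8\right) \left(-1\right) L{\left(E{\left(-1,5 \right)},3 \right)} = \left(-8\right) \left(-1\right) 4 = 8 \cdot 4 = 32$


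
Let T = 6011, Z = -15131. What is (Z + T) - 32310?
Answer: -41430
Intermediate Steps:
(Z + T) - 32310 = (-15131 + 6011) - 32310 = -9120 - 32310 = -41430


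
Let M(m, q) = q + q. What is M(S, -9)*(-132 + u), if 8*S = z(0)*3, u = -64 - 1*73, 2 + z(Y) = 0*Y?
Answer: 4842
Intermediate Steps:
z(Y) = -2 (z(Y) = -2 + 0*Y = -2 + 0 = -2)
u = -137 (u = -64 - 73 = -137)
S = -¾ (S = (-2*3)/8 = (⅛)*(-6) = -¾ ≈ -0.75000)
M(m, q) = 2*q
M(S, -9)*(-132 + u) = (2*(-9))*(-132 - 137) = -18*(-269) = 4842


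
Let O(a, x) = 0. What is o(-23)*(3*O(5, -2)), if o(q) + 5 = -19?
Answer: 0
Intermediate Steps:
o(q) = -24 (o(q) = -5 - 19 = -24)
o(-23)*(3*O(5, -2)) = -72*0 = -24*0 = 0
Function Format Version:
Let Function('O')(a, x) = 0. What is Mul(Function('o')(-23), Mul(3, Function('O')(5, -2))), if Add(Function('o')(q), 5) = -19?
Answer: 0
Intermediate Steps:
Function('o')(q) = -24 (Function('o')(q) = Add(-5, -19) = -24)
Mul(Function('o')(-23), Mul(3, Function('O')(5, -2))) = Mul(-24, Mul(3, 0)) = Mul(-24, 0) = 0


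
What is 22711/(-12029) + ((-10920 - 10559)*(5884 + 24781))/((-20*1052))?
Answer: 1584493106615/50618032 ≈ 31303.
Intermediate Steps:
22711/(-12029) + ((-10920 - 10559)*(5884 + 24781))/((-20*1052)) = 22711*(-1/12029) - 21479*30665/(-21040) = -22711/12029 - 658653535*(-1/21040) = -22711/12029 + 131730707/4208 = 1584493106615/50618032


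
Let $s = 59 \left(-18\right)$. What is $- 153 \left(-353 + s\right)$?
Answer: $216495$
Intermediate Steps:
$s = -1062$
$- 153 \left(-353 + s\right) = - 153 \left(-353 - 1062\right) = \left(-153\right) \left(-1415\right) = 216495$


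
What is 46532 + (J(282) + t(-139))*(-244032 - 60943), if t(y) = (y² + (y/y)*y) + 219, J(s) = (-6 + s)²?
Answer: -29148549043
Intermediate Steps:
t(y) = 219 + y + y² (t(y) = (y² + 1*y) + 219 = (y² + y) + 219 = (y + y²) + 219 = 219 + y + y²)
46532 + (J(282) + t(-139))*(-244032 - 60943) = 46532 + ((-6 + 282)² + (219 - 139 + (-139)²))*(-244032 - 60943) = 46532 + (276² + (219 - 139 + 19321))*(-304975) = 46532 + (76176 + 19401)*(-304975) = 46532 + 95577*(-304975) = 46532 - 29148595575 = -29148549043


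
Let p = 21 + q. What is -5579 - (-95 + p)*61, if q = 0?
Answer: -1065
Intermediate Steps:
p = 21 (p = 21 + 0 = 21)
-5579 - (-95 + p)*61 = -5579 - (-95 + 21)*61 = -5579 - (-74)*61 = -5579 - 1*(-4514) = -5579 + 4514 = -1065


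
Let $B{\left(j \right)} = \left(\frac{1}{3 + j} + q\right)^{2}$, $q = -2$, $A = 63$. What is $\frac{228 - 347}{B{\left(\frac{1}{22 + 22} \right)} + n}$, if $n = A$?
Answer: $- \frac{2104991}{1163691} \approx -1.8089$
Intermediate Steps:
$n = 63$
$B{\left(j \right)} = \left(-2 + \frac{1}{3 + j}\right)^{2}$ ($B{\left(j \right)} = \left(\frac{1}{3 + j} - 2\right)^{2} = \left(-2 + \frac{1}{3 + j}\right)^{2}$)
$\frac{228 - 347}{B{\left(\frac{1}{22 + 22} \right)} + n} = \frac{228 - 347}{\frac{\left(5 + \frac{2}{22 + 22}\right)^{2}}{\left(3 + \frac{1}{22 + 22}\right)^{2}} + 63} = - \frac{119}{\frac{\left(5 + \frac{2}{44}\right)^{2}}{\left(3 + \frac{1}{44}\right)^{2}} + 63} = - \frac{119}{\frac{\left(5 + 2 \cdot \frac{1}{44}\right)^{2}}{\left(3 + \frac{1}{44}\right)^{2}} + 63} = - \frac{119}{\frac{\left(5 + \frac{1}{22}\right)^{2}}{\frac{17689}{1936}} + 63} = - \frac{119}{\frac{1936 \left(\frac{111}{22}\right)^{2}}{17689} + 63} = - \frac{119}{\frac{1936}{17689} \cdot \frac{12321}{484} + 63} = - \frac{119}{\frac{49284}{17689} + 63} = - \frac{119}{\frac{1163691}{17689}} = \left(-119\right) \frac{17689}{1163691} = - \frac{2104991}{1163691}$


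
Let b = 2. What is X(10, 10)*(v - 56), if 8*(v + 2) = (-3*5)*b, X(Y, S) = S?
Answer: -1235/2 ≈ -617.50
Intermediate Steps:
v = -23/4 (v = -2 + (-3*5*2)/8 = -2 + (-15*2)/8 = -2 + (⅛)*(-30) = -2 - 15/4 = -23/4 ≈ -5.7500)
X(10, 10)*(v - 56) = 10*(-23/4 - 56) = 10*(-247/4) = -1235/2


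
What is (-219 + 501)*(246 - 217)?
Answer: 8178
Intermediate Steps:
(-219 + 501)*(246 - 217) = 282*29 = 8178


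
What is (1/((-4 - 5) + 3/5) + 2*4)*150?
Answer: 8275/7 ≈ 1182.1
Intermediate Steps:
(1/((-4 - 5) + 3/5) + 2*4)*150 = (1/(-9 + 3*(⅕)) + 8)*150 = (1/(-9 + ⅗) + 8)*150 = (1/(-42/5) + 8)*150 = (-5/42 + 8)*150 = (331/42)*150 = 8275/7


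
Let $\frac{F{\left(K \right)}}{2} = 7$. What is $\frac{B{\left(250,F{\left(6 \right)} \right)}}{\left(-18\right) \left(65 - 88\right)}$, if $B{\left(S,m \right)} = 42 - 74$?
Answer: $- \frac{16}{207} \approx -0.077295$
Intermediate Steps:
$F{\left(K \right)} = 14$ ($F{\left(K \right)} = 2 \cdot 7 = 14$)
$B{\left(S,m \right)} = -32$
$\frac{B{\left(250,F{\left(6 \right)} \right)}}{\left(-18\right) \left(65 - 88\right)} = - \frac{32}{\left(-18\right) \left(65 - 88\right)} = - \frac{32}{\left(-18\right) \left(-23\right)} = - \frac{32}{414} = \left(-32\right) \frac{1}{414} = - \frac{16}{207}$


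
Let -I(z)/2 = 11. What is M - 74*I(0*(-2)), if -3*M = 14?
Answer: 4870/3 ≈ 1623.3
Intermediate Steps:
M = -14/3 (M = -⅓*14 = -14/3 ≈ -4.6667)
I(z) = -22 (I(z) = -2*11 = -22)
M - 74*I(0*(-2)) = -14/3 - 74*(-22) = -14/3 + 1628 = 4870/3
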